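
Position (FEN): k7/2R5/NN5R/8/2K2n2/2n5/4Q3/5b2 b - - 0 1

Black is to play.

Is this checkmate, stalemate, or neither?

Black to move; black king on a8.
In check: yes, from the white knight on b6.
King squares — a7: attacked by Rc7; b7: attacked by Rc7; b8: attacked by Na6.
Legal moves for Black: none.
In check with no legal moves → checkmate.

checkmate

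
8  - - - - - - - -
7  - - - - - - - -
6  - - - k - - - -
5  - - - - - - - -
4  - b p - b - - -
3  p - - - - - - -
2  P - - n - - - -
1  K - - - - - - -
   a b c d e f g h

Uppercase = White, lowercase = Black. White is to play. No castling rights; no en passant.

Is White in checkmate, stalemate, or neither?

White to move; white king on a1.
In check: no.
King squares — b1: attacked by Nd2; a2: own pawn; b2: attacked by Pa3.
Legal moves for White: none.
Not in check and no legal moves → stalemate.

stalemate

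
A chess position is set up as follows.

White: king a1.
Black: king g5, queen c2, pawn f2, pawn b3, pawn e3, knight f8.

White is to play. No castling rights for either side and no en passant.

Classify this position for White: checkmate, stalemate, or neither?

stalemate

White to move; white king on a1.
In check: no.
King squares — b1: attacked by Qc2; a2: attacked by Qc2; b2: attacked by Qc2.
Legal moves for White: none.
Not in check and no legal moves → stalemate.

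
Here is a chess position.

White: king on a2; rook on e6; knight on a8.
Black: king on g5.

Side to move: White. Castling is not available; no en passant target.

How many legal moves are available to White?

21

White to move; king on a2.
In check: no.
Legal moves: Nc7, Nb6, Re8, Re7, Rh6, Rg6+, Rf6, Rd6, Rc6, Rb6, Ra6, Re5+, Re4, Re3, Re2, Re1, Kb3, Ka3, Kb2, Kb1, Ka1.
Count: 21.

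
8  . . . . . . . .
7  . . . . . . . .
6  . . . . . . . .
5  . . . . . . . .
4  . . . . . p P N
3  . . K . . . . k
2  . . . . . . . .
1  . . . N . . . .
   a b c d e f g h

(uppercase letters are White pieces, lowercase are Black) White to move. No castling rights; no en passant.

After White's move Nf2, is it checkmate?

no

After Nf2: black king on h3; in check: yes, from the white knight on f2.
Black has 3 legal replies: Kxh4, Kg3, Kh2.
In check but a legal move exists → not checkmate.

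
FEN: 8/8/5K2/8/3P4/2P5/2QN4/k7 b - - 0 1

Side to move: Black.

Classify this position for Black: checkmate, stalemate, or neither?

Black to move; black king on a1.
In check: no.
King squares — b1: attacked by Qc2; a2: attacked by Qc2; b2: attacked by Qc2.
Legal moves for Black: none.
Not in check and no legal moves → stalemate.

stalemate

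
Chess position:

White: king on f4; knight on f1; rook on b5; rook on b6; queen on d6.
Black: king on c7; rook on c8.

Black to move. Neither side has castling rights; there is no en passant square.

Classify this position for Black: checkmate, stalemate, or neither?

checkmate

Black to move; black king on c7.
In check: yes, from the white queen on d6.
King squares — b6: attacked by Rb5; c6: attacked by Rb6; d6: attacked by Rb6; b7: attacked by Rb6; d7: attacked by Qd6; b8: attacked by Rb6; c8: own rook; d8: attacked by Qd6.
Legal moves for Black: none.
In check with no legal moves → checkmate.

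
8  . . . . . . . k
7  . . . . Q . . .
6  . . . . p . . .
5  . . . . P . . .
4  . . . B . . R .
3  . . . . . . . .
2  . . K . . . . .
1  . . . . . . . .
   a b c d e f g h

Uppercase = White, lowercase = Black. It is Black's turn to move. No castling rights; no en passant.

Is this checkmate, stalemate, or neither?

stalemate

Black to move; black king on h8.
In check: no.
King squares — g7: attacked by Rg4; h7: attacked by Qe7; g8: attacked by Rg4.
Legal moves for Black: none.
Not in check and no legal moves → stalemate.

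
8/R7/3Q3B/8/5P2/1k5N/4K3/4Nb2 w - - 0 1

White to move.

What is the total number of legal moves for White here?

6

White to move; king on e2.
In check: yes, from the black bishop on f1.
Legal moves: Kf3, Ke3, Kf2, Kd2, Kxf1, Kd1.
Count: 6.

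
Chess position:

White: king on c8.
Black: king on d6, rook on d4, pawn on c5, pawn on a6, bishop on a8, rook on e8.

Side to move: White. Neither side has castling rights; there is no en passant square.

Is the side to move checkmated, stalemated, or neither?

checkmate

White to move; white king on c8.
In check: yes, from the black rook on e8.
King squares — b7: attacked by Ba8; c7: attacked by Kd6; d7: attacked by Kd6; b8: attacked by Re8; d8: attacked by Re8.
Legal moves for White: none.
In check with no legal moves → checkmate.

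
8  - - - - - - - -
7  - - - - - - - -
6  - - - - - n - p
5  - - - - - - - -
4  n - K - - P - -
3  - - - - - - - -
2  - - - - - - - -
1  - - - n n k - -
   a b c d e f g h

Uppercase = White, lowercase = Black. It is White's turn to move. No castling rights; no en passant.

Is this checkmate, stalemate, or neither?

neither

White to move; white king on c4.
In check: no.
Legal moves for White: Kb5, Kd4, Kb4, Kb3, f5.
White has 5 legal moves and is not in check → neither.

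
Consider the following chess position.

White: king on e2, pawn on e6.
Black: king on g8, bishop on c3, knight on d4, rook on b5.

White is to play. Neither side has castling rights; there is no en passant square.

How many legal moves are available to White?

White to move; king on e2.
In check: yes, from the black knight on d4.
Legal moves: Ke3, Kd3, Kf2, Kf1, Kd1.
Count: 5.

5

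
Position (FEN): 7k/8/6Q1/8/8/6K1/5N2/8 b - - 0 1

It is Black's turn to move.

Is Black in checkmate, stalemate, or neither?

stalemate

Black to move; black king on h8.
In check: no.
King squares — g7: attacked by Qg6; h7: attacked by Qg6; g8: attacked by Qg6.
Legal moves for Black: none.
Not in check and no legal moves → stalemate.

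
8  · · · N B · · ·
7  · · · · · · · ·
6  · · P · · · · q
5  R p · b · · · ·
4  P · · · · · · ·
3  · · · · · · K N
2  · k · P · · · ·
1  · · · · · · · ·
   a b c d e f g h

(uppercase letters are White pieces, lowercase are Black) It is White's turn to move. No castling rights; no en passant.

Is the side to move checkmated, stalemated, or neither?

neither

White to move; white king on g3.
In check: no.
Legal moves for White include: Bf7, Bd7, Bg6, Bh5, Nf7, Nb7, Ne6, Ra8, Ra7, Ra6, Rxb5+, Ng5, Nf4, Nf2, Ng1, Kg4, Kh2, Kf2, ... (list truncated; more exist).
White has legal moves and is not in check → neither.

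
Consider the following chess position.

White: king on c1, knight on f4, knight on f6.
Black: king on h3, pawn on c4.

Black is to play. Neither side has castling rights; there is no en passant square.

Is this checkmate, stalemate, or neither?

Black to move; black king on h3.
In check: yes, from the white knight on f4.
Legal moves for Black: Kh4, Kg3, Kh2.
Black is in check but has 3 legal moves → neither.

neither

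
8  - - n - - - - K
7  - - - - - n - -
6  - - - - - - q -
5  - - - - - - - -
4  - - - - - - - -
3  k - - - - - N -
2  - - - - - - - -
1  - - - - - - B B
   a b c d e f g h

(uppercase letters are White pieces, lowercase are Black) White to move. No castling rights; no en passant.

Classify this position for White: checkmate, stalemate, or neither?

White to move; white king on h8.
In check: yes, from the black knight on f7.
King squares — g7: attacked by Qg6; h7: attacked by Qg6; g8: attacked by Qg6.
Legal moves for White: none.
In check with no legal moves → checkmate.

checkmate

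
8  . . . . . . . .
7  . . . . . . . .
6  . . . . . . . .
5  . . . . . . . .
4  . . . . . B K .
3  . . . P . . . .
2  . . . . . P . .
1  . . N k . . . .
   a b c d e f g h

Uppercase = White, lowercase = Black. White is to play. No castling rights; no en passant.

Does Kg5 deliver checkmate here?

After Kg5: black king on d1; in check: no.
Black is not in check, so this cannot be checkmate.

no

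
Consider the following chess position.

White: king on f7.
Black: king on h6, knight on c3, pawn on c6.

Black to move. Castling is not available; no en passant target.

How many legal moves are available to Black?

12

Black to move; king on h6.
In check: no.
Legal moves: Kh7, Kh5, Kg5, Nd5, Nb5, Ne4, Na4, Ne2, Na2, Nd1, Nb1, c5.
Count: 12.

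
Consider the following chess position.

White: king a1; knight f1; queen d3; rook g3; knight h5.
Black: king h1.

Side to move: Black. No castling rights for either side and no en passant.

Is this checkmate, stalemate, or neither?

Black to move; black king on h1.
In check: no.
King squares — g1: attacked by Rg3; g2: attacked by Rg3; h2: attacked by Nf1.
Legal moves for Black: none.
Not in check and no legal moves → stalemate.

stalemate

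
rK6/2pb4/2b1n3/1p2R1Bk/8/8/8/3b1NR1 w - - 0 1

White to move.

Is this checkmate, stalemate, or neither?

checkmate

White to move; white king on b8.
In check: yes, from the black rook on a8.
King squares — a7: attacked by Ra8; b7: attacked by Bc6; c7: attacked by Ne6; a8: attacked by Bc6; c8: attacked by Bd7.
Legal moves for White: none.
In check with no legal moves → checkmate.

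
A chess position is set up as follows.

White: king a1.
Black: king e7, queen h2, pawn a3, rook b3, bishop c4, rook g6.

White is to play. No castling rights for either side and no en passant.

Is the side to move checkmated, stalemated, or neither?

stalemate

White to move; white king on a1.
In check: no.
King squares — b1: attacked by Rb3; a2: attacked by Qh2; b2: attacked by Qh2.
Legal moves for White: none.
Not in check and no legal moves → stalemate.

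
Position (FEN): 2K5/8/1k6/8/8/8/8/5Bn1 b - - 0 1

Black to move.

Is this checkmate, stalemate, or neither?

Black to move; black king on b6.
In check: no.
Legal moves for Black: Ka7, Kc6, Kc5, Ka5, Nh3, Nf3, Ne2.
Black has 7 legal moves and is not in check → neither.

neither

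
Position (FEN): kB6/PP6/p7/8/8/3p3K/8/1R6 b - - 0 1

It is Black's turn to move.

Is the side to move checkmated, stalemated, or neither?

checkmate

Black to move; black king on a8.
In check: yes, from the white pawn on b7.
King squares — a7: attacked by Bb8; b7: attacked by Rb1; b8: attacked by Pa7.
Legal moves for Black: none.
In check with no legal moves → checkmate.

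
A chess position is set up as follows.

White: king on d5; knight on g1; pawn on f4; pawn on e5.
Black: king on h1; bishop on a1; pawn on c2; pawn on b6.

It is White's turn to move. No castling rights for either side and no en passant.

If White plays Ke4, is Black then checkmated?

no

After Ke4: black king on h1; in check: no.
Black is not in check, so this cannot be checkmate.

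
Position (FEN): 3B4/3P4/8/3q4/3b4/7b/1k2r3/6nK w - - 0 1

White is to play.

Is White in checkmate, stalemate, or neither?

White to move; white king on h1.
In check: yes, from the black queen on d5.
King squares — g1: attacked by Bd4; g2: attacked by Re2; h2: attacked by Re2.
Legal moves for White: none.
In check with no legal moves → checkmate.

checkmate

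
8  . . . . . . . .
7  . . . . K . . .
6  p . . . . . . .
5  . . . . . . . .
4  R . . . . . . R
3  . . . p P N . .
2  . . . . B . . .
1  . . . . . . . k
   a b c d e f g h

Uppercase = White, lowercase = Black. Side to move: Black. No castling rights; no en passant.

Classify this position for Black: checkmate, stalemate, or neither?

Black to move; black king on h1.
In check: yes, from the white rook on h4.
Legal moves for Black: Kg2.
Black is in check but has 1 legal move → neither.

neither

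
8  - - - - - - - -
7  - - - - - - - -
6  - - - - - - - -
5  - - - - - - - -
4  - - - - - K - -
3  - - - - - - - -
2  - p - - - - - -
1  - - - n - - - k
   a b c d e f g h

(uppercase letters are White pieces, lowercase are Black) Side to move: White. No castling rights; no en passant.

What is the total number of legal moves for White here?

7

White to move; king on f4.
In check: no.
Legal moves: Kg5, Kf5, Ke5, Kg4, Ke4, Kg3, Kf3.
Count: 7.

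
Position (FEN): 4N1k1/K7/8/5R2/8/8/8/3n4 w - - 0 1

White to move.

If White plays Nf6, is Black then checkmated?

no

After Nf6: black king on g8; in check: yes, from the white knight on f6.
Black has 4 legal replies: Kh8, Kf8, Kg7, Kf7.
In check but a legal move exists → not checkmate.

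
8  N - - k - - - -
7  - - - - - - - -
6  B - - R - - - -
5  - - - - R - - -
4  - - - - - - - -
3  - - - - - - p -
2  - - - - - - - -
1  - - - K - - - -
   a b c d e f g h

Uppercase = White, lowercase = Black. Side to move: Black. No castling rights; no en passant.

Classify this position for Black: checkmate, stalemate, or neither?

checkmate

Black to move; black king on d8.
In check: yes, from the white rook on d6.
King squares — c7: attacked by Na8; d7: attacked by Rd6; e7: attacked by Re5; c8: attacked by Ba6; e8: attacked by Re5.
Legal moves for Black: none.
In check with no legal moves → checkmate.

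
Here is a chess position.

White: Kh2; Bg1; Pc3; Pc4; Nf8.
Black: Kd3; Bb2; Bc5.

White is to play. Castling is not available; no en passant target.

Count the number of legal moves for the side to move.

12

White to move; king on h2.
In check: no.
Legal moves: Nh7, Nd7, Ng6, Ne6, Kh3, Kg3, Kg2, Kh1, Bxc5, Bd4, Be3, Bf2.
Count: 12.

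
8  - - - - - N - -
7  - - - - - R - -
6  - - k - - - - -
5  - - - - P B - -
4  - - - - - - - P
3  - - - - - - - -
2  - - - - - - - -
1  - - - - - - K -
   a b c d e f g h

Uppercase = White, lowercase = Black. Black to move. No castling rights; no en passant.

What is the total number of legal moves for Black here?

4

Black to move; king on c6.
In check: no.
Legal moves: Kb6, Kd5, Kc5, Kb5.
Count: 4.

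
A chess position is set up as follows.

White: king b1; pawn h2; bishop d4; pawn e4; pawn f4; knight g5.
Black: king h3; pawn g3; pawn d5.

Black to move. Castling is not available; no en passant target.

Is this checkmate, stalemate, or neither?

neither

Black to move; black king on h3.
In check: yes, from the white knight on g5.
Legal moves for Black: Kh4, Kg4, Kxh2, Kg2.
Black is in check but has 4 legal moves → neither.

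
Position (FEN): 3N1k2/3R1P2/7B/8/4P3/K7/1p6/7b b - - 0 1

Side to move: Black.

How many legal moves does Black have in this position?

0

Black to move; king on f8.
In check: yes, from the white bishop on h6.
Legal moves: none.
Count: 0.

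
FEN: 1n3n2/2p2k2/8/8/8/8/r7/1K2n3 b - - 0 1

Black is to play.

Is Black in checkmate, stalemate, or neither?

neither

Black to move; black king on f7.
In check: no.
Legal moves for Black include: Nh7, Nfd7, Ng6, Ne6, Nbd7, Nc6, Na6, Kg8, Ke8, Kg7, Ke7, Kg6, Kf6, Ke6, Ra8, Ra7, Ra6, Ra5, ... (list truncated; more exist).
Black has legal moves and is not in check → neither.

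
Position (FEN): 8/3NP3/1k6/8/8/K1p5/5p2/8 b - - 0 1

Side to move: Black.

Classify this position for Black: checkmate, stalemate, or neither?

Black to move; black king on b6.
In check: yes, from the white knight on d7.
King squares — a5: available; b5: available; c5: attacked by Nd7; a6: available; c6: available; a7: available; b7: available; c7: available.
Legal moves for Black: Kc7, Kb7, Ka7, Kc6, Ka6, Kb5, Ka5.
Black is in check but has 7 legal moves → neither.

neither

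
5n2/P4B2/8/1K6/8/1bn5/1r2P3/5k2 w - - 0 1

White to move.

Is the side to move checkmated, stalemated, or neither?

White to move; white king on b5.
In check: yes, from the black knight on c3.
King squares — a4: attacked by Bb3; b4: available; c4: attacked by Bb3; a5: available; c5: available; a6: available; b6: available; c6: available.
Legal moves for White: Kc6, Kb6, Ka6, Kc5, Ka5, Kb4.
White is in check but has 6 legal moves → neither.

neither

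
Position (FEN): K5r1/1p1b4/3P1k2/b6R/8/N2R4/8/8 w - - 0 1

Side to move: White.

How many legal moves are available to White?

2

White to move; king on a8.
In check: yes, from the black rook on g8.
Legal moves: Kxb7, Ka7.
Count: 2.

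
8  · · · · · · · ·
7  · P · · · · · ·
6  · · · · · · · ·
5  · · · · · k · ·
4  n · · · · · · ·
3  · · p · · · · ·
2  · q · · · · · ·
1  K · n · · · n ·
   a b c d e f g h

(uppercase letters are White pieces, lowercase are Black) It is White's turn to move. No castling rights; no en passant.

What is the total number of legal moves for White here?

White to move; king on a1.
In check: yes, from the black queen on b2.
Legal moves: none.
Count: 0.

0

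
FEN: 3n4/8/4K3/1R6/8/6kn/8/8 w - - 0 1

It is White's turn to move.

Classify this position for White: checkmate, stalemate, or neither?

neither

White to move; white king on e6.
In check: yes, from the black knight on d8.
Legal moves for White: Ke7, Kd7, Kf6, Kd6, Kf5, Ke5, Kd5.
White is in check but has 7 legal moves → neither.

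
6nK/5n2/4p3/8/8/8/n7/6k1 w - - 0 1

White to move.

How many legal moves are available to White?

3

White to move; king on h8.
In check: yes, from the black knight on f7.
Legal moves: Kxg8, Kh7, Kg7.
Count: 3.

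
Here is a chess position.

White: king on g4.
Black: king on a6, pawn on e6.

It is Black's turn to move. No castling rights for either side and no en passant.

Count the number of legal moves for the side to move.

6

Black to move; king on a6.
In check: no.
Legal moves: Kb7, Ka7, Kb6, Kb5, Ka5, e5.
Count: 6.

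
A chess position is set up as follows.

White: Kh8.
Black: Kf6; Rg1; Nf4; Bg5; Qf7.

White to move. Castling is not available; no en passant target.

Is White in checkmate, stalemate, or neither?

stalemate

White to move; white king on h8.
In check: no.
King squares — g7: attacked by Kf6; h7: attacked by Qf7; g8: attacked by Qf7.
Legal moves for White: none.
Not in check and no legal moves → stalemate.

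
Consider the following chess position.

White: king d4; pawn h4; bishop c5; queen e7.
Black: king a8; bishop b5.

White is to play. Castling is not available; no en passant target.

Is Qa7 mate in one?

yes

After Qa7: black king on a8; in check: yes, from the white queen on a7.
King squares — a7: attacked by Bc5; b7: attacked by Qa7; b8: attacked by Qa7.
Black has no legal moves → checkmate.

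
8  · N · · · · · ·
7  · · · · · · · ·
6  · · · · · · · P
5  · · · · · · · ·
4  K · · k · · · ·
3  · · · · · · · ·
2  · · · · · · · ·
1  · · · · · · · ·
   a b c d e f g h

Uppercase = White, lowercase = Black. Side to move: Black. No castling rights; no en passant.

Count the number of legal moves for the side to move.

8

Black to move; king on d4.
In check: no.
Legal moves: Ke5, Kd5, Kc5, Ke4, Kc4, Ke3, Kd3, Kc3.
Count: 8.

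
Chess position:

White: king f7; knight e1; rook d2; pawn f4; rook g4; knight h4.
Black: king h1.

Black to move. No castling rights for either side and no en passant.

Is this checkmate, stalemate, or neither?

Black to move; black king on h1.
In check: no.
King squares — g1: attacked by Rg4; g2: attacked by Ne1; h2: attacked by Rd2.
Legal moves for Black: none.
Not in check and no legal moves → stalemate.

stalemate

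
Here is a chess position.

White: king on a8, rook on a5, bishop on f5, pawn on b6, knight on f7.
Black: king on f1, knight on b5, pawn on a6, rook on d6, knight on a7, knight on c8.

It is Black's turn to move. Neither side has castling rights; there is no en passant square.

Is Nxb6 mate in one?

no

After Nxb6: white king on a8; in check: yes, from the black knight on b6.
White has 2 legal replies: Kb8, Kb7.
In check but a legal move exists → not checkmate.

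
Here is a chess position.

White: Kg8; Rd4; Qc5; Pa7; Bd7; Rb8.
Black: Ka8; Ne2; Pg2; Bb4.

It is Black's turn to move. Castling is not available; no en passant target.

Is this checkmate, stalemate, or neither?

Black to move; black king on a8.
In check: yes, from the white rook on b8.
King squares — a7: attacked by Qc5; b7: attacked by Rb8; b8: attacked by Pa7.
Legal moves for Black: none.
In check with no legal moves → checkmate.

checkmate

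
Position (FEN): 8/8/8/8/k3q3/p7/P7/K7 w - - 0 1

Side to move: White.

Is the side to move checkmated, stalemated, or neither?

White to move; white king on a1.
In check: no.
King squares — b1: attacked by Qe4; a2: own pawn; b2: attacked by Pa3.
Legal moves for White: none.
Not in check and no legal moves → stalemate.

stalemate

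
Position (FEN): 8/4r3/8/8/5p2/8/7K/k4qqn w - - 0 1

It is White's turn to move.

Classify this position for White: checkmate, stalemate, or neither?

White to move; white king on h2.
In check: yes, from the black queen on g1.
King squares — g1: attacked by Qf1; h1: attacked by Qg1; g2: attacked by Qf1; g3: attacked by Qg1; h3: attacked by Qf1.
Legal moves for White: none.
In check with no legal moves → checkmate.

checkmate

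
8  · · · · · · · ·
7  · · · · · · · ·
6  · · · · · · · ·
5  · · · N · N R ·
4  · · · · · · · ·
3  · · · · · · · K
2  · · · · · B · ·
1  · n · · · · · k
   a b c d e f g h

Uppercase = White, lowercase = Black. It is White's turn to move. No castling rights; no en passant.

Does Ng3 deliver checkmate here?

yes

After Ng3: black king on h1; in check: yes, from the white knight on g3.
King squares — g1: attacked by Bf2; g2: attacked by Kh3; h2: attacked by Kh3.
Black has no legal moves → checkmate.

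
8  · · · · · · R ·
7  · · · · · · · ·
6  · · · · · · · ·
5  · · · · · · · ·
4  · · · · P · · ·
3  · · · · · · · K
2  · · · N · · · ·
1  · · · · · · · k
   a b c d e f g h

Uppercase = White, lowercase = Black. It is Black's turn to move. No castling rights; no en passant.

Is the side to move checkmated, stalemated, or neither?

Black to move; black king on h1.
In check: no.
King squares — g1: attacked by Rg8; g2: attacked by Kh3; h2: attacked by Kh3.
Legal moves for Black: none.
Not in check and no legal moves → stalemate.

stalemate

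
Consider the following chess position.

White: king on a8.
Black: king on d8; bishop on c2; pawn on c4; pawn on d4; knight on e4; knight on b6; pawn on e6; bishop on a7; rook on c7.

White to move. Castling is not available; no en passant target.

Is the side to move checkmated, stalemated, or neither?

White to move; white king on a8.
In check: yes, from the black knight on b6.
King squares — a7: attacked by Rc7; b7: attacked by Rc7; b8: attacked by Ba7.
Legal moves for White: none.
In check with no legal moves → checkmate.

checkmate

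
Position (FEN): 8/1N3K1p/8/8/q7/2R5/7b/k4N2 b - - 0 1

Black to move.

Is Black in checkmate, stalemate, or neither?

neither

Black to move; black king on a1.
In check: no.
Legal moves for Black include: Qe8+, Qa8, Qd7+, Qa7, Qc6, Qa6, Qb5, Qa5, Qh4, Qg4, Qf4+, Qe4, Qd4, Qc4+, Qb4, Qb3+, Qa3, Qc2, ... (list truncated; more exist).
Black has legal moves and is not in check → neither.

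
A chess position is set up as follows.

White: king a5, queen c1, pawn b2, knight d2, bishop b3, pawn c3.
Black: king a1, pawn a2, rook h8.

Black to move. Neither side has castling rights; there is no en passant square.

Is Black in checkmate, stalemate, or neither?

checkmate

Black to move; black king on a1.
In check: yes, from the white queen on c1.
King squares — b1: attacked by Qc1; a2: own pawn; b2: attacked by Qc1.
Legal moves for Black: none.
In check with no legal moves → checkmate.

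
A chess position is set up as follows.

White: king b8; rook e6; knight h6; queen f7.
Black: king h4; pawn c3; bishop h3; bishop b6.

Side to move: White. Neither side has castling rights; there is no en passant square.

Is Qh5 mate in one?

no

After Qh5: black king on h4; in check: yes, from the white queen on h5.
Black has 2 legal replies: Kxh5, Kg3.
In check but a legal move exists → not checkmate.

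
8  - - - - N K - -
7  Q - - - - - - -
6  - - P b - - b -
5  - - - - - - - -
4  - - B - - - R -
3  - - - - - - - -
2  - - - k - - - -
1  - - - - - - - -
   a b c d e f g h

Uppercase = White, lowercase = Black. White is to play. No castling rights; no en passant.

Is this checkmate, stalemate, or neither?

White to move; white king on f8.
In check: yes, from the black bishop on d6.
Legal moves for White: Kg8, Kg7, Nxd6, Qe7.
White is in check but has 4 legal moves → neither.

neither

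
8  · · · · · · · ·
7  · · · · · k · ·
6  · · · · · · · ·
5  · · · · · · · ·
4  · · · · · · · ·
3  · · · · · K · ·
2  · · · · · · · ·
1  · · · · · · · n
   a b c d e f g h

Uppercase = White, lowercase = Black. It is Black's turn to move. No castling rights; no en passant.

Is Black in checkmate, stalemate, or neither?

Black to move; black king on f7.
In check: no.
Legal moves for Black: Kg8, Kf8, Ke8, Kg7, Ke7, Kg6, Kf6, Ke6, Ng3, Nf2.
Black has 10 legal moves and is not in check → neither.

neither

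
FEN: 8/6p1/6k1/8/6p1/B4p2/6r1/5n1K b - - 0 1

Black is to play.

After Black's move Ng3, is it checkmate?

yes

After Ng3: white king on h1; in check: yes, from the black knight on g3.
King squares — g1: attacked by Rg2; g2: attacked by Pf3; h2: attacked by Rg2.
White has no legal moves → checkmate.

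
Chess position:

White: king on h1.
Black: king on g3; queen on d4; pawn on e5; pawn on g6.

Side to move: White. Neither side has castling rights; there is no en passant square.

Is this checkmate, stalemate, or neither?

White to move; white king on h1.
In check: no.
King squares — g1: attacked by Qd4; g2: attacked by Kg3; h2: attacked by Kg3.
Legal moves for White: none.
Not in check and no legal moves → stalemate.

stalemate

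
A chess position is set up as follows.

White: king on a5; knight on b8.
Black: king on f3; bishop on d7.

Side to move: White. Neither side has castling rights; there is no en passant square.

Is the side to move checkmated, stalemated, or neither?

White to move; white king on a5.
In check: no.
Legal moves for White: Nxd7, Nc6, Na6, Kb6, Ka6, Kb4.
White has 6 legal moves and is not in check → neither.

neither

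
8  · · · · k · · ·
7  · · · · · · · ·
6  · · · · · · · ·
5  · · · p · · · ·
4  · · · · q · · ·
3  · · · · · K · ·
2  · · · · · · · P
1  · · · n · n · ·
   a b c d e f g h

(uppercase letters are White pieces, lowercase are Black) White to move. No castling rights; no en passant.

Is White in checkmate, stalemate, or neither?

White to move; white king on f3.
In check: yes, from the black queen on e4.
King squares — e2: attacked by Qe4; f2: attacked by Nd1; g2: attacked by Qe4; e3: attacked by Nd1; g3: attacked by Nf1; e4: attacked by Pd5; f4: attacked by Qe4; g4: attacked by Qe4.
Legal moves for White: none.
In check with no legal moves → checkmate.

checkmate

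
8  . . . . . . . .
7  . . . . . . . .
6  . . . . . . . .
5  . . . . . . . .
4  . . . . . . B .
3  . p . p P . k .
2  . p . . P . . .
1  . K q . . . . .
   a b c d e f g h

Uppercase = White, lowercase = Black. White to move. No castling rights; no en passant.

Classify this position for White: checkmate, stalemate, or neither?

White to move; white king on b1.
In check: yes, from the black queen on c1.
King squares — a1: attacked by Qc1; c1: attacked by Pb2; a2: attacked by Pb3; b2: attacked by Qc1; c2: attacked by Qc1.
Legal moves for White: none.
In check with no legal moves → checkmate.

checkmate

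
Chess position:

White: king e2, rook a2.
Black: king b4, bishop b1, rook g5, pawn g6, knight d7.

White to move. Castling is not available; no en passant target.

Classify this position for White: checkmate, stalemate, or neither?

White to move; white king on e2.
In check: no.
Legal moves for White: Kf3, Ke3, Kf2, Kd2, Kf1, Ke1, Kd1, Ra8, Ra7, Ra6, Ra5, Ra4+, Ra3, Rd2, Rc2, Rb2+, Ra1.
White has 17 legal moves and is not in check → neither.

neither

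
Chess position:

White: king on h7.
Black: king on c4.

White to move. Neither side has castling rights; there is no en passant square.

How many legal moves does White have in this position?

5

White to move; king on h7.
In check: no.
Legal moves: Kh8, Kg8, Kg7, Kh6, Kg6.
Count: 5.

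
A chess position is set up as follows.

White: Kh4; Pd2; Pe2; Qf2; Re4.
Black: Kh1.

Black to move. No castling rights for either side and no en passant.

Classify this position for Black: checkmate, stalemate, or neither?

stalemate

Black to move; black king on h1.
In check: no.
King squares — g1: attacked by Qf2; g2: attacked by Qf2; h2: attacked by Qf2.
Legal moves for Black: none.
Not in check and no legal moves → stalemate.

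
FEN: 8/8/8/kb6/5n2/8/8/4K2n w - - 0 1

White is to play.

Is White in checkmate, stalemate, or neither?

neither

White to move; white king on e1.
In check: no.
Legal moves for White: Kd2, Kd1.
White has 2 legal moves and is not in check → neither.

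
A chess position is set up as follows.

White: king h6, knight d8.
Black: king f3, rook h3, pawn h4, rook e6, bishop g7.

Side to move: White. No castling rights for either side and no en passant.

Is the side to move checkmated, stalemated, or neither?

neither

White to move; white king on h6.
In check: yes, from the black rook on e6 and the black bishop on g7.
Legal moves for White: Kh7, Kxg7, Kh5, Kg5.
White is in check but has 4 legal moves → neither.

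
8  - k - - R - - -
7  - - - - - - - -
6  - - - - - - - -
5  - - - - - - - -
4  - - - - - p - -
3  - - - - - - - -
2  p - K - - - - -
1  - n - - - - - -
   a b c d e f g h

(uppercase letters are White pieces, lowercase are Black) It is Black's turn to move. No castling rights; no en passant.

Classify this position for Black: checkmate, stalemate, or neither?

neither

Black to move; black king on b8.
In check: yes, from the white rook on e8.
Legal moves for Black: Kc7, Kb7, Ka7.
Black is in check but has 3 legal moves → neither.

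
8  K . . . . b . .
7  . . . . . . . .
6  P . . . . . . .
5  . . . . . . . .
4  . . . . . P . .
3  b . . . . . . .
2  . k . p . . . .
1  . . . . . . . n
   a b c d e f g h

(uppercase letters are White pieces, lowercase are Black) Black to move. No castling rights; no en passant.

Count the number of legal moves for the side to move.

23

Black to move; king on b2.
In check: no.
Legal moves: Bg7, Bfe7, Bh6, Bfd6, Bfc5, Bfb4, Bae7, Bad6, Bac5, Bab4, Kc3, Kb3, Kc2, Ka2, Kc1, Kb1, Ka1, Ng3, Nf2, d1=Q, d1=R, d1=B, d1=N.
Count: 23.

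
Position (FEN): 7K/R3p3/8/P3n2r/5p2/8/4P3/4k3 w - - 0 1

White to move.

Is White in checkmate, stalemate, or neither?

White to move; white king on h8.
In check: yes, from the black rook on h5.
Legal moves for White: Kg8, Kg7.
White is in check but has 2 legal moves → neither.

neither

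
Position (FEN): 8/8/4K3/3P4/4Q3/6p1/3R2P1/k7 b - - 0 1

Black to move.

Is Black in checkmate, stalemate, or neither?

stalemate

Black to move; black king on a1.
In check: no.
King squares — b1: attacked by Qe4; a2: attacked by Rd2; b2: attacked by Rd2.
Legal moves for Black: none.
Not in check and no legal moves → stalemate.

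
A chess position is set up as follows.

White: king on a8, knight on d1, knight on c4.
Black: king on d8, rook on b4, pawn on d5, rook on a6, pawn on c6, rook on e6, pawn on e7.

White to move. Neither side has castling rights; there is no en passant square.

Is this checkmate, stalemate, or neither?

checkmate

White to move; white king on a8.
In check: yes, from the black rook on a6.
King squares — a7: attacked by Ra6; b7: attacked by Rb4; b8: attacked by Rb4.
Legal moves for White: none.
In check with no legal moves → checkmate.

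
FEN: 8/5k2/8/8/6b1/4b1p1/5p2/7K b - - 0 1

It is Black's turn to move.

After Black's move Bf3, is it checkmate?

yes

After Bf3: white king on h1; in check: yes, from the black bishop on f3.
King squares — g1: attacked by Pf2; g2: attacked by Bf3; h2: attacked by Pg3.
White has no legal moves → checkmate.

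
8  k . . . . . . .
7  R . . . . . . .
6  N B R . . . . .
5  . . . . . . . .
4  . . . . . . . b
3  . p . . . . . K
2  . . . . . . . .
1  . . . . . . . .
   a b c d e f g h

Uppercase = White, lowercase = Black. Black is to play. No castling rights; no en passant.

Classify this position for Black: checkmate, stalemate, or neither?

checkmate

Black to move; black king on a8.
In check: yes, from the white rook on a7.
King squares — a7: attacked by Bb6; b7: attacked by Ra7; b8: attacked by Na6.
Legal moves for Black: none.
In check with no legal moves → checkmate.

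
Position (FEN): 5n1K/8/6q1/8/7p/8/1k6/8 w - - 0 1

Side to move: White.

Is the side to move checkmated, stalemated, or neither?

stalemate

White to move; white king on h8.
In check: no.
King squares — g7: attacked by Qg6; h7: attacked by Qg6; g8: attacked by Qg6.
Legal moves for White: none.
Not in check and no legal moves → stalemate.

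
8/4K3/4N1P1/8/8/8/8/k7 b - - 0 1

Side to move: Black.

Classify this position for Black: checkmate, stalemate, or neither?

neither

Black to move; black king on a1.
In check: no.
Legal moves for Black: Kb2, Ka2, Kb1.
Black has 3 legal moves and is not in check → neither.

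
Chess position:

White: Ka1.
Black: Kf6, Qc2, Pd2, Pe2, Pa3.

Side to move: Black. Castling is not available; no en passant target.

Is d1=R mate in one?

yes

After d1=R: white king on a1; in check: yes, from the black rook on d1.
King squares — b1: attacked by Rd1; a2: attacked by Qc2; b2: attacked by Qc2.
White has no legal moves → checkmate.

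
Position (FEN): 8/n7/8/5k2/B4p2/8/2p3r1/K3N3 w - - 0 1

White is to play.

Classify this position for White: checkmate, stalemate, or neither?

neither

White to move; white king on a1.
In check: no.
Legal moves for White: Be8, Bd7+, Bc6, Bb5, Bb3, Bxc2+, Nf3, Nd3, Nxg2, Nxc2, Kb2, Ka2.
White has 12 legal moves and is not in check → neither.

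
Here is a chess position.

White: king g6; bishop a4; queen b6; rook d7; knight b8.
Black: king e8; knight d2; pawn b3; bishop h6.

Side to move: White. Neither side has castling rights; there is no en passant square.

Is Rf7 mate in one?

yes

After Rf7: black king on e8; in check: yes, from the white bishop on a4.
King squares — d7: attacked by Ba4; e7: attacked by Rf7; f7: attacked by Kg6; d8: attacked by Qb6; f8: attacked by Rf7.
Black has no legal moves → checkmate.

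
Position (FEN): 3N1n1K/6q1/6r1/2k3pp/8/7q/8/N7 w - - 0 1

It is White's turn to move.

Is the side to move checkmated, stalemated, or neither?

checkmate

White to move; white king on h8.
In check: yes, from the black queen on g7.
King squares — g7: attacked by Rg6; h7: attacked by Qg7; g8: attacked by Qg7.
Legal moves for White: none.
In check with no legal moves → checkmate.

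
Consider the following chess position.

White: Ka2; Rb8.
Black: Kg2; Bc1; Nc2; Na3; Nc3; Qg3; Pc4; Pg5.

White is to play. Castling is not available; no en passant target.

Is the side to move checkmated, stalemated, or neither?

White to move; white king on a2.
In check: yes, from the black knight on c3.
King squares — a1: attacked by Nc2; b1: attacked by Na3; b2: attacked by Bc1; a3: attacked by Bc1; b3: attacked by Pc4.
Legal moves for White: none.
In check with no legal moves → checkmate.

checkmate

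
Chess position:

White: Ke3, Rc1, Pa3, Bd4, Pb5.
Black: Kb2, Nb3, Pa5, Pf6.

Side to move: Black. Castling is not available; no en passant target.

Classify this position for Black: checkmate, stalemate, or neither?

Black to move; black king on b2.
In check: yes, from the white bishop on d4.
King squares — a1: attacked by Rc1; b1: attacked by Rc1; c1: available; a2: available; c2: attacked by Rc1; a3: available; b3: own knight; c3: attacked by Rc1.
Legal moves for Black: Kxa3, Ka2, Kxc1, Nxd4.
Black is in check but has 4 legal moves → neither.

neither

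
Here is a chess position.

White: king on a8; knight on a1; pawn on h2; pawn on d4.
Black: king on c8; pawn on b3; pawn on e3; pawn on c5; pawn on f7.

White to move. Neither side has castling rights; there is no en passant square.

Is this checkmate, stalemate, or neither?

White to move; white king on a8.
In check: no.
Legal moves for White: Ka7, Nxb3, Nc2, dxc5, d5, h3, h4.
White has 7 legal moves and is not in check → neither.

neither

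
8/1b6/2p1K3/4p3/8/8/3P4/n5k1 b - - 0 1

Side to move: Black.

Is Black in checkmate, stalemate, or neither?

Black to move; black king on g1.
In check: no.
Legal moves for Black: Bc8+, Ba8, Ba6, Kh2, Kg2, Kf2, Kh1, Kf1, Nb3, Nc2, c5, e4.
Black has 12 legal moves and is not in check → neither.

neither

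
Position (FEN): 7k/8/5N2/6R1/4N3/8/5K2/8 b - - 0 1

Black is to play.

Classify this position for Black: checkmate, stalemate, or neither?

Black to move; black king on h8.
In check: no.
King squares — g7: attacked by Rg5; h7: attacked by Nf6; g8: attacked by Rg5.
Legal moves for Black: none.
Not in check and no legal moves → stalemate.

stalemate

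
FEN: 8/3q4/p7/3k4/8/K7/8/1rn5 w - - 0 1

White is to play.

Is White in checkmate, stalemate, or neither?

White to move; white king on a3.
In check: no.
King squares — a2: attacked by Nc1; b2: attacked by Rb1; b3: attacked by Rb1; a4: attacked by Qd7; b4: attacked by Rb1.
Legal moves for White: none.
Not in check and no legal moves → stalemate.

stalemate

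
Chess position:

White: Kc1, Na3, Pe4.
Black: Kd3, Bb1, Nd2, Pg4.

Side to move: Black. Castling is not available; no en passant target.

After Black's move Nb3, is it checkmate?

no

After Nb3: white king on c1; in check: yes, from the black knight on b3.
White has 3 legal replies: Kb2, Kd1, Kxb1.
In check but a legal move exists → not checkmate.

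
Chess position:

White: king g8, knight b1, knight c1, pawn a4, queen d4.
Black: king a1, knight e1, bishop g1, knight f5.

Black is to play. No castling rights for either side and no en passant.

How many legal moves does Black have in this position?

Black to move; king on a1.
In check: yes, from the white queen on d4.
Legal moves: Kxb1, Nxd4, Bxd4.
Count: 3.

3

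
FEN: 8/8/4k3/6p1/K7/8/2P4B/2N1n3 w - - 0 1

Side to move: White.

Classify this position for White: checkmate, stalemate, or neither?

White to move; white king on a4.
In check: no.
Legal moves for White: Kb5, Ka5, Kb4, Kb3, Ka3, Bb8, Bc7, Bd6, Be5, Bf4, Bg3, Bg1, Nd3, Nb3, Ne2, Na2, c3, c4.
White has 18 legal moves and is not in check → neither.

neither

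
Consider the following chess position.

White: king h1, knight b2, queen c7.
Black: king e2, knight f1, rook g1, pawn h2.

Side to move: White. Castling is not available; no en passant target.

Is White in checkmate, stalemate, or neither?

checkmate

White to move; white king on h1.
In check: yes, from the black rook on g1.
King squares — g1: attacked by Ph2; g2: attacked by Rg1; h2: attacked by Nf1.
Legal moves for White: none.
In check with no legal moves → checkmate.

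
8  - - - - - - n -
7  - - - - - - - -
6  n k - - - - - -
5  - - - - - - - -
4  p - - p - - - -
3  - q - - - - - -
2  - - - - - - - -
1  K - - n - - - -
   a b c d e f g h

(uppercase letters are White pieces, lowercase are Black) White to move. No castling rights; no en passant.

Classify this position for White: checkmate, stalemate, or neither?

stalemate

White to move; white king on a1.
In check: no.
King squares — b1: attacked by Qb3; a2: attacked by Qb3; b2: attacked by Nd1.
Legal moves for White: none.
Not in check and no legal moves → stalemate.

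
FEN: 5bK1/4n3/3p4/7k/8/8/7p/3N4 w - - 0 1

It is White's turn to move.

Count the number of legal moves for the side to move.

White to move; king on g8.
In check: yes, from the black knight on e7.
Legal moves: Kh8, Kxf8, Kh7, Kf7.
Count: 4.

4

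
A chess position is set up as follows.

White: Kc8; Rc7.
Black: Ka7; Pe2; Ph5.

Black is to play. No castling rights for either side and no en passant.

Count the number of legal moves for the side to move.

3

Black to move; king on a7.
In check: yes, from the white rook on c7.
Legal moves: Ka8, Kb6, Ka6.
Count: 3.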